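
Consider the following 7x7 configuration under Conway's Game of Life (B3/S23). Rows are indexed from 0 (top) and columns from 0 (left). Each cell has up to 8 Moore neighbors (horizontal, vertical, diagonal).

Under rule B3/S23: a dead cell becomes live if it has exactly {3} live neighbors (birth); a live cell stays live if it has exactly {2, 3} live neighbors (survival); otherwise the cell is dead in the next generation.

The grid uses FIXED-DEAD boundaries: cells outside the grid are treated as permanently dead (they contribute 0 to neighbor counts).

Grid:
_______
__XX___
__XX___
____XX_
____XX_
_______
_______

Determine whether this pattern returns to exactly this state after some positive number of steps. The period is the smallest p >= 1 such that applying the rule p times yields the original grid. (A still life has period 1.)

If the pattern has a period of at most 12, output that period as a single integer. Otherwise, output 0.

Answer: 2

Derivation:
Simulating and comparing each generation to the original:
Gen 0 (original, given above): 8 live cells
Gen 1: 6 live cells, differs from original
Gen 2: 8 live cells, MATCHES original -> period = 2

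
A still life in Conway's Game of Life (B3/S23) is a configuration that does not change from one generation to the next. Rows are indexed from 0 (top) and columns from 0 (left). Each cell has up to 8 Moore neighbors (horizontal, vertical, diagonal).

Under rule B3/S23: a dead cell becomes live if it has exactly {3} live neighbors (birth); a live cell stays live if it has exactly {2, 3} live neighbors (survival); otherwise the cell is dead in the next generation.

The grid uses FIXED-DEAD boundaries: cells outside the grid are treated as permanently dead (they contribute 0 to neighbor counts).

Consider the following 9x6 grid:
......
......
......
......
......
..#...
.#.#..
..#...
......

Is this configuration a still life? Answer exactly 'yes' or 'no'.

Compute generation 1 and compare to generation 0 (given above):
Generation 1:
......
......
......
......
......
..#...
.#.#..
..#...
......
The grids are IDENTICAL -> still life.

Answer: yes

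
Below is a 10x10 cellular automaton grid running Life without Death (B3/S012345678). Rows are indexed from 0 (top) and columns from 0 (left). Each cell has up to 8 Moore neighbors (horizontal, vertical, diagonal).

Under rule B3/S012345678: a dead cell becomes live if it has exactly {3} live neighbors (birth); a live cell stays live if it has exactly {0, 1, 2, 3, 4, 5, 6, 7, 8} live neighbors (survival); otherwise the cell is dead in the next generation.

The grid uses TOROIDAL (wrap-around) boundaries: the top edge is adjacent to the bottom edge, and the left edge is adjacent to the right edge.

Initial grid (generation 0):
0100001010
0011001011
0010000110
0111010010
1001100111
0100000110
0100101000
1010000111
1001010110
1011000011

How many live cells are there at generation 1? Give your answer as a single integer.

Answer: 62

Derivation:
Simulating step by step:
Generation 0 (given above): 43 live cells
Generation 1: 62 live cells
0100001010
0111001011
0010101110
1111011010
1001101111
0111111110
0110101000
1011110111
1001111110
1011101011
Population at generation 1: 62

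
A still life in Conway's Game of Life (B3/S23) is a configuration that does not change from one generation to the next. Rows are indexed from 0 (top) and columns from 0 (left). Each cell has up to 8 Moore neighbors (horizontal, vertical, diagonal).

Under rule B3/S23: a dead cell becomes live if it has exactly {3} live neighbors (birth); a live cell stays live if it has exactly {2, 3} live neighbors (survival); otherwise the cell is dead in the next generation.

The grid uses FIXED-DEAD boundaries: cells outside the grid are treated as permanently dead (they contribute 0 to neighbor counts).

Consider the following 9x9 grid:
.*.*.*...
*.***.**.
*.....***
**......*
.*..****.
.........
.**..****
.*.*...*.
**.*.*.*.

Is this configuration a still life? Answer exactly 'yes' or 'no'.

Compute generation 1 and compare to generation 0 (given above):
Generation 1:
.*.*.**..
*.***...*
*.**.**.*
**......*
**...***.
.**.*...*
.**...***
...*.*...
**..*.*..
Cell (0,6) differs: gen0=0 vs gen1=1 -> NOT a still life.

Answer: no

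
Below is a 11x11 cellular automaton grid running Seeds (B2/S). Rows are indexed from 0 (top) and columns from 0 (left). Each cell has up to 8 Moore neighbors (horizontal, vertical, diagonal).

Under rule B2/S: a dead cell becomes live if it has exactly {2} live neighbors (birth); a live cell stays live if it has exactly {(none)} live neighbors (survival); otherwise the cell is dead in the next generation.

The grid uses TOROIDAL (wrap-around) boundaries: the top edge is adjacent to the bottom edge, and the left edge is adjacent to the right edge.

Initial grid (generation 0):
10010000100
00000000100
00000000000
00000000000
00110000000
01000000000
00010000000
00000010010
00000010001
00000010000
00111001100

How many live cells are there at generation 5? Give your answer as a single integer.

Simulating step by step:
Generation 0 (given above): 18 live cells
Generation 1: 20 live cells
01000000000
00000001010
00000000000
00110000000
01000000000
00001000000
00100000000
00000101001
00000000010
00101000110
01000110010
Generation 2: 36 live cells
10100101011
00000000100
00110000100
01000000000
00001000000
01110000000
00011110000
00000010110
00011111000
01010011000
10011001001
Generation 3: 15 live cells
00000000000
10001010000
01000001010
00001000000
10000000000
00000010000
01000000110
00100000000
00000000010
00000000001
00000000000
Generation 4: 29 live cells
00000100000
01000101101
10011010101
11000000101
00000100000
11000001111
00100001000
01000000001
00000000001
00000000010
00000000000
Generation 5: 17 live cells
10001001110
00110000000
00000000000
00110010000
00100010000
00100000000
00000010000
00100000010
00000000000
00000000001
00000000000
Population at generation 5: 17

Answer: 17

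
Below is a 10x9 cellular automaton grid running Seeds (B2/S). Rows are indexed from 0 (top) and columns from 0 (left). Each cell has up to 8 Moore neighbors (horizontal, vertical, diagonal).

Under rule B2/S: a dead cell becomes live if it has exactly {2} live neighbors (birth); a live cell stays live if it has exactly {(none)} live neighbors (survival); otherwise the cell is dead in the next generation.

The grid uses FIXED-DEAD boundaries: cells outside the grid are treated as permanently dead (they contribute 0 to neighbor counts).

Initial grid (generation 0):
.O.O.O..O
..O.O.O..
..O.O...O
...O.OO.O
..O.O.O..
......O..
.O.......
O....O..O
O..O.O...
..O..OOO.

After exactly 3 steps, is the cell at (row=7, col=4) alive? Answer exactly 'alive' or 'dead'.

Simulating step by step:
Generation 0 (given above): 29 live cells
Generation 1: 19 live cells
......OO.
........O
.O.......
.O.......
.........
.OOO...O.
O....OOO.
..O...O..
..O.....O
.O.O.....
Generation 2: 17 live cells
........O
......O..
O.O......
O.O......
O..O.....
O...OO..O
....O...O
...O....O
.......O.
.........
Generation 3: 10 live cells
.......O.
.O.....O.
...O.....
.........
..O..O...
.O.....O.
.........
....O....
........O
.........

Cell (7,4) at generation 3: 1 -> alive

Answer: alive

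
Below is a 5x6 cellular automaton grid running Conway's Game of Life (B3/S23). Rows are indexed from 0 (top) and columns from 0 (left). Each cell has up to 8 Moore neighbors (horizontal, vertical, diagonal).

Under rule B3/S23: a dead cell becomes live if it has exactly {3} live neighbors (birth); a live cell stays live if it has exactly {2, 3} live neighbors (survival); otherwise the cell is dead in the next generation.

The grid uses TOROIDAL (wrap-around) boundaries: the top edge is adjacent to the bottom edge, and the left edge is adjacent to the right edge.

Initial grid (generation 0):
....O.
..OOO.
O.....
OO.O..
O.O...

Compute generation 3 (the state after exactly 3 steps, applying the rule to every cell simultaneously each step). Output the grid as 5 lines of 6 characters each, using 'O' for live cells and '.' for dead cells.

Simulating step by step:
Generation 0 (given above): 10 live cells
Generation 1: 17 live cells
.OO.OO
...OOO
O...OO
O.O..O
O.OO.O
Generation 2: 5 live cells
.O....
.OO...
.O....
..O...
......
Generation 3: 6 live cells
(generation 3 grid is the final answer)

Answer: .OO...
OOO...
.O....
......
......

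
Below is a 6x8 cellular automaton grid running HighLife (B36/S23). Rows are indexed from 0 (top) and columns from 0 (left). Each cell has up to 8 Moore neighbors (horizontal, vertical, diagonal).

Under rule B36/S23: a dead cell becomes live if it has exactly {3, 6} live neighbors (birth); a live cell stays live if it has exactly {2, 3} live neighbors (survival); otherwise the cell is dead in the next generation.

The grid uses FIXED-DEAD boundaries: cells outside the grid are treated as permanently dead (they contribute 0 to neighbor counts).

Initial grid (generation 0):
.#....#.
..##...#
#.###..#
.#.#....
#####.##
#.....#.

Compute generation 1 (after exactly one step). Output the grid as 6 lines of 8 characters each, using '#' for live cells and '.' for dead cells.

Simulating step by step:
Generation 0 (given above): 21 live cells
Generation 1: 20 live cells
(generation 1 grid is the final answer)

Answer: ..#.....
....#.##
....#...
.....###
#..#####
#.##.###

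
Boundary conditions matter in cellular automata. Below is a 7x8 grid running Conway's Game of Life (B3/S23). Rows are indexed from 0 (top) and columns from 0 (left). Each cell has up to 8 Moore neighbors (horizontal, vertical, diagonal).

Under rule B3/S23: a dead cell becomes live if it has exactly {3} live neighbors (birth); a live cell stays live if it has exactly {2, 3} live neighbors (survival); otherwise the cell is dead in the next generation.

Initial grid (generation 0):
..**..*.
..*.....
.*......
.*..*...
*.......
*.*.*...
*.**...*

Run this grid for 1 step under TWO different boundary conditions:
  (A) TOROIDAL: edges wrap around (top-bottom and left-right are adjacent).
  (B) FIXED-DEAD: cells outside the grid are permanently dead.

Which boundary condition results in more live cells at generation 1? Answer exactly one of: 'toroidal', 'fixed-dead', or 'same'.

Answer: same

Derivation:
Under TOROIDAL boundary, generation 1:
.......*
.***....
.**.....
**......
*..*....
*.*.....
*...*..*
Population = 15

Under FIXED-DEAD boundary, generation 1:
..**....
.***....
.**.....
**......
*..*....
*.*.....
..**....
Population = 15

Comparison: toroidal=15, fixed-dead=15 -> same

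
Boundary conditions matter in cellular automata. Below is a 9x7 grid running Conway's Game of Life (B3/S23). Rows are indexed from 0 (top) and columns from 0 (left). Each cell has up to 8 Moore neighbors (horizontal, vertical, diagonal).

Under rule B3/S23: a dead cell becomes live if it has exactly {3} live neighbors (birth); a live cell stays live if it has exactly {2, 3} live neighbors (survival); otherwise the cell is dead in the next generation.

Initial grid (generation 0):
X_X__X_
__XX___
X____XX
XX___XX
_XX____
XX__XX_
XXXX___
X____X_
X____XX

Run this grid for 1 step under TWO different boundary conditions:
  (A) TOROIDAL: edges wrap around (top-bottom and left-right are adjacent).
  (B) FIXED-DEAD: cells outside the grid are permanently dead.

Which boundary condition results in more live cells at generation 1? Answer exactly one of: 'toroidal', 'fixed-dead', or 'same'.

Answer: fixed-dead

Derivation:
Under TOROIDAL boundary, generation 1:
X_XXXX_
X_XXXX_
__X_XX_
__X__X_
__X_X__
____X_X
__XX_X_
__X_XX_
X___XX_
Population = 28

Under FIXED-DEAD boundary, generation 1:
_XXX___
__XXXXX
X_X_XXX
X_X__XX
__X_X_X
____X__
__XX_X_
X_X_XXX
_____XX
Population = 31

Comparison: toroidal=28, fixed-dead=31 -> fixed-dead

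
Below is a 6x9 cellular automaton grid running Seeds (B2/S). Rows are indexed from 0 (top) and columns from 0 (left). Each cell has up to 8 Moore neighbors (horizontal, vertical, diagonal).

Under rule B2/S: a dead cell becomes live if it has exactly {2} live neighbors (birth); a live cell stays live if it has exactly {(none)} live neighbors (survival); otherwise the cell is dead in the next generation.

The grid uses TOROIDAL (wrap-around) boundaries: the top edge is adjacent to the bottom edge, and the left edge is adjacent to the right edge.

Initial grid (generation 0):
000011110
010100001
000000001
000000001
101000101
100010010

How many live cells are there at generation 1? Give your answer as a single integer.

Simulating step by step:
Generation 0 (given above): 16 live cells
Generation 1: 7 live cells
011000000
001000000
001000000
010000000
000101000
000000000
Population at generation 1: 7

Answer: 7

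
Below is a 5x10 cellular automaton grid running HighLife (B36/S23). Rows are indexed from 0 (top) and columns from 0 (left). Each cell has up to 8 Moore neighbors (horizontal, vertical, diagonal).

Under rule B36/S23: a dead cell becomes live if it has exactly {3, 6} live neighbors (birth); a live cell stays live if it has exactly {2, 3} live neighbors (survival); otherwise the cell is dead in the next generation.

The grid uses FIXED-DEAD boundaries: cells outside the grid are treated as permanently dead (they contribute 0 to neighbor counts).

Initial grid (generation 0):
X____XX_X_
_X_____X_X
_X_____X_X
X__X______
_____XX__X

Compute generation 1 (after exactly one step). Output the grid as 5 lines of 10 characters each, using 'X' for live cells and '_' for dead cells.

Answer: ______XXX_
XX_____X_X
XXX_______
______X_X_
__________

Derivation:
Simulating step by step:
Generation 0 (given above): 15 live cells
Generation 1: 12 live cells
(generation 1 grid is the final answer)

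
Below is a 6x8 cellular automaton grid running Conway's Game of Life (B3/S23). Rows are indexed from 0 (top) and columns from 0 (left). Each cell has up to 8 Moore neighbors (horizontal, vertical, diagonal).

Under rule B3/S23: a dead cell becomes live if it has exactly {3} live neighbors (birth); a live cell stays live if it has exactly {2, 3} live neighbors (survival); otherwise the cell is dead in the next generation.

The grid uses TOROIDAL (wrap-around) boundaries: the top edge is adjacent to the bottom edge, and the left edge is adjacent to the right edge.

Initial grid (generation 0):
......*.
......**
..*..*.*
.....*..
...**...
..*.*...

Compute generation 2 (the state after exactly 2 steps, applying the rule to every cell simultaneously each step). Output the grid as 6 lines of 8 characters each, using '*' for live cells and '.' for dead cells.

Answer: .......*
*...**.*
.....*.*
...*....
...*....
...*....

Derivation:
Simulating step by step:
Generation 0 (given above): 11 live cells
Generation 1: 15 live cells
.....***
.....*.*
.....*.*
...*.**.
...***..
....**..
Generation 2: 10 live cells
(generation 2 grid is the final answer)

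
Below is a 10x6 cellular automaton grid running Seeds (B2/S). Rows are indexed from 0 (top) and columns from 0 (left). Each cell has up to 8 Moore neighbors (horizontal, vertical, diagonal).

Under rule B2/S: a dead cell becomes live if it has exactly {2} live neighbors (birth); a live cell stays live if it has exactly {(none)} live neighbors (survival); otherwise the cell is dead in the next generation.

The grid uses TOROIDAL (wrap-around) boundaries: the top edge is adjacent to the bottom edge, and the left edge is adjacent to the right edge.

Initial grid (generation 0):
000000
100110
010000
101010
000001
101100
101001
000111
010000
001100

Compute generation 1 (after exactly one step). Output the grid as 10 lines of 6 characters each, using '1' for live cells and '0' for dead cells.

Answer: 010001
011001
000000
000100
000000
000000
000000
000000
100001
010000

Derivation:
Simulating step by step:
Generation 0 (given above): 20 live cells
Generation 1: 9 live cells
(generation 1 grid is the final answer)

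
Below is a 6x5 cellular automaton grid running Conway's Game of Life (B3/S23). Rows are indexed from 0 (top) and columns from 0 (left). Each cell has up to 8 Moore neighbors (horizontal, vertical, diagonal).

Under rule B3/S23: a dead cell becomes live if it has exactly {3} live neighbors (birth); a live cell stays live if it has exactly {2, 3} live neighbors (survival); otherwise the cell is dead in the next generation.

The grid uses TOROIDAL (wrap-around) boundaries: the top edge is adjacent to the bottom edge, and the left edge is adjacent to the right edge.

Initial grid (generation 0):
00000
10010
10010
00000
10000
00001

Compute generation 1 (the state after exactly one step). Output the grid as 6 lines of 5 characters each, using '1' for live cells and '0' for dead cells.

Simulating step by step:
Generation 0 (given above): 6 live cells
Generation 1: 2 live cells
(generation 1 grid is the final answer)

Answer: 00001
00000
00000
00001
00000
00000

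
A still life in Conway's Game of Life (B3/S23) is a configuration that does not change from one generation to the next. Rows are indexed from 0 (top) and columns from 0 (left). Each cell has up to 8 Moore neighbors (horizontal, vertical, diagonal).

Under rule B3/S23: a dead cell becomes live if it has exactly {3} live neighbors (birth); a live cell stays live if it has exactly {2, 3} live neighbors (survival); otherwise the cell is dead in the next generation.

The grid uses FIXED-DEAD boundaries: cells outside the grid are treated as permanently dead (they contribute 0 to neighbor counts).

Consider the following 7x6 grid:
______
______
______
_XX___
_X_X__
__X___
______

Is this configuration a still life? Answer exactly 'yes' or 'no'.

Compute generation 1 and compare to generation 0 (given above):
Generation 1:
______
______
______
_XX___
_X_X__
__X___
______
The grids are IDENTICAL -> still life.

Answer: yes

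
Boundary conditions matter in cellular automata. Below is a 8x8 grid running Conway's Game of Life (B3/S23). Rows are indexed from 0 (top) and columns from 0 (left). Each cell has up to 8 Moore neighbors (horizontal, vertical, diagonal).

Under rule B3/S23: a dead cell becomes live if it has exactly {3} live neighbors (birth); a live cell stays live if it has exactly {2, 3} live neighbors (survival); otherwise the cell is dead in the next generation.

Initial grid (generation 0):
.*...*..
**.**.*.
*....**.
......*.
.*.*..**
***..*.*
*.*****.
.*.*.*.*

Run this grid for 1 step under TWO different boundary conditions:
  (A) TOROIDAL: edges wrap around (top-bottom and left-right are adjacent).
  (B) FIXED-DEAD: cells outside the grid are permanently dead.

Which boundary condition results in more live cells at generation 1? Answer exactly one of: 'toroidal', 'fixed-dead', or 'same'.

Under TOROIDAL boundary, generation 1:
.*.*.*.*
***.*.*.
**..*.*.
*.......
.*...*..
........
........
.*.*...*
Population = 19

Under FIXED-DEAD boundary, generation 1:
***.**..
***.*.*.
**..*.**
........
**...*.*
*......*
*......*
.*.*.*..
Population = 26

Comparison: toroidal=19, fixed-dead=26 -> fixed-dead

Answer: fixed-dead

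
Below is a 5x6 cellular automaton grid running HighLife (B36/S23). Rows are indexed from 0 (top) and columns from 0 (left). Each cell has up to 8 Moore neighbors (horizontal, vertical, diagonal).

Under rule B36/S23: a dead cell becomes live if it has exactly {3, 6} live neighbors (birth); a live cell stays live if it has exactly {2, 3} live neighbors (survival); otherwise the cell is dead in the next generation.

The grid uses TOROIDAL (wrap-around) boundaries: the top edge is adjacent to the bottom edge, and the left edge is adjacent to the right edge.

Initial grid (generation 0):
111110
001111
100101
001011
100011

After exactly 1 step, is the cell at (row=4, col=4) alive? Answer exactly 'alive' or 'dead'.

Simulating step by step:
Generation 0 (given above): 18 live cells
Generation 1: 4 live cells
000000
000000
110000
010000
000100

Cell (4,4) at generation 1: 0 -> dead

Answer: dead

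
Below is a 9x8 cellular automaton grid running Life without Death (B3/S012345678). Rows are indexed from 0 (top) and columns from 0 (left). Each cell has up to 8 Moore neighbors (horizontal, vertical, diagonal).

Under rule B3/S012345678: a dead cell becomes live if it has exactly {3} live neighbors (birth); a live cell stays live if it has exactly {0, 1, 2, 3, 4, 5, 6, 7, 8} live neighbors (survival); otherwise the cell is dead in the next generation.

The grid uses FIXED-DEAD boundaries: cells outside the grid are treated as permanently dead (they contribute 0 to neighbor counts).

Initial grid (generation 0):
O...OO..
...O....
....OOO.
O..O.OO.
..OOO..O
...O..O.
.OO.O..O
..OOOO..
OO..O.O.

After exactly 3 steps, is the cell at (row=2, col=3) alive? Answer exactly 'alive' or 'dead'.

Answer: alive

Derivation:
Simulating step by step:
Generation 0 (given above): 29 live cells
Generation 1: 40 live cells
O...OO..
...O..O.
...OOOO.
O.OO.OOO
..OOO..O
.O.O.OOO
.OO.O.OO
O.OOOOO.
OOO.O.O.
Generation 2: 42 live cells
O...OO..
...O..O.
...OOOO.
OOOO.OOO
..OOO..O
.O.O.OOO
OOO.O.OO
O.OOOOO.
OOO.O.O.
Generation 3: 45 live cells
O...OO..
...O..O.
.O.OOOO.
OOOO.OOO
O.OOO..O
OO.O.OOO
OOO.O.OO
O.OOOOO.
OOO.O.O.

Cell (2,3) at generation 3: 1 -> alive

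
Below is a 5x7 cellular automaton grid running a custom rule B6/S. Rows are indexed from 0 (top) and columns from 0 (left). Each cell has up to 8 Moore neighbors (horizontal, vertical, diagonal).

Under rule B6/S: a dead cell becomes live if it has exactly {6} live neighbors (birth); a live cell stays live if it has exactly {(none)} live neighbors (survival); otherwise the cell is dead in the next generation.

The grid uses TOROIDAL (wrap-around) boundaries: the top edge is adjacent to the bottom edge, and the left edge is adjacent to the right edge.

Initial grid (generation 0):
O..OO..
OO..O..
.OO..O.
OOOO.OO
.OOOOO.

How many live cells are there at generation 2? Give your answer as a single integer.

Simulating step by step:
Generation 0 (given above): 20 live cells
Generation 1: 2 live cells
.......
.......
O......
....O..
.......
Generation 2: 0 live cells
.......
.......
.......
.......
.......
Population at generation 2: 0

Answer: 0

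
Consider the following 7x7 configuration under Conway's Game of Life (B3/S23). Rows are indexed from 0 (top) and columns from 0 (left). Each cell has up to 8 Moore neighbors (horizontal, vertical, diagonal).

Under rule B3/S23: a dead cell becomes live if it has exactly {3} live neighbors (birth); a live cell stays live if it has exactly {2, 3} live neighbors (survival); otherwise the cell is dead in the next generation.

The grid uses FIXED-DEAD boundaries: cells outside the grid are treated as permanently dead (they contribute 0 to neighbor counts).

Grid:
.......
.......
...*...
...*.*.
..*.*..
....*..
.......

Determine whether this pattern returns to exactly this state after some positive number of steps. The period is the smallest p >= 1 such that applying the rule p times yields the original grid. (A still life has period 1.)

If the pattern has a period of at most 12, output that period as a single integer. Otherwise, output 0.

Answer: 2

Derivation:
Simulating and comparing each generation to the original:
Gen 0 (original, given above): 6 live cells
Gen 1: 6 live cells, differs from original
Gen 2: 6 live cells, MATCHES original -> period = 2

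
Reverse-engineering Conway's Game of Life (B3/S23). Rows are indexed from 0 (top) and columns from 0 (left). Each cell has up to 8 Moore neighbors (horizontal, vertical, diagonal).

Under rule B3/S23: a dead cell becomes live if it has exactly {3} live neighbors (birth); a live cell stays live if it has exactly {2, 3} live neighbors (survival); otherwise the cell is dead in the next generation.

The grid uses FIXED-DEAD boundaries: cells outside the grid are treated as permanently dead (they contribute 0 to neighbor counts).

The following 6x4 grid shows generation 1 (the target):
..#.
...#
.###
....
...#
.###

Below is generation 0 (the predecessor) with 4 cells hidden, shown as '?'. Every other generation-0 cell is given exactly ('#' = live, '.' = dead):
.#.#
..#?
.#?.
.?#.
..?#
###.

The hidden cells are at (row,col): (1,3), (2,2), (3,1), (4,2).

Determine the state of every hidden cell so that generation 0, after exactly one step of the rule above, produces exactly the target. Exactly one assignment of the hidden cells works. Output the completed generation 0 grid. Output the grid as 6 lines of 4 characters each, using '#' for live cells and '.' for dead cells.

Hidden generation-0 cells (in order): (1,3), (2,2), (3,1), (4,2).
A hidden cell only influences target cells in its own 3x3 neighborhood. Try each of the 2^4 = 16 assignments, step the completed generation 0 forward once under B3/S23, and compare with the target:
  (1,3)=. (2,2)=. (3,1)=. (4,2)=. -> step gives (1,1)='#' but target has '.' -> reject
  (1,3)=. (2,2)=. (3,1)=. (4,2)=# -> step gives (1,1)='#' but target has '.' -> reject
  (1,3)=. (2,2)=. (3,1)=# (4,2)=. -> step gives (1,1)='#' but target has '.' -> reject
  (1,3)=. (2,2)=. (3,1)=# (4,2)=# -> step gives (1,1)='#' but target has '.' -> reject
  (1,3)=. (2,2)=# (3,1)=. (4,2)=. -> step gives (3,1)='#' but target has '.' -> reject
  (1,3)=. (2,2)=# (3,1)=. (4,2)=# -> step reproduces the target at every cell -> ACCEPT
  (1,3)=. (2,2)=# (3,1)=# (4,2)=. -> step gives (2,1)='.' but target has '#' -> reject
  (1,3)=. (2,2)=# (3,1)=# (4,2)=# -> step gives (2,1)='.' but target has '#' -> reject
  (1,3)=# (2,2)=. (3,1)=. (4,2)=. -> step gives (0,2)='.' but target has '#' -> reject
  (1,3)=# (2,2)=. (3,1)=. (4,2)=# -> step gives (0,2)='.' but target has '#' -> reject
  (1,3)=# (2,2)=. (3,1)=# (4,2)=. -> step gives (0,2)='.' but target has '#' -> reject
  (1,3)=# (2,2)=. (3,1)=# (4,2)=# -> step gives (0,2)='.' but target has '#' -> reject
  (1,3)=# (2,2)=# (3,1)=. (4,2)=. -> step gives (0,2)='.' but target has '#' -> reject
  (1,3)=# (2,2)=# (3,1)=. (4,2)=# -> step gives (0,2)='.' but target has '#' -> reject
  (1,3)=# (2,2)=# (3,1)=# (4,2)=. -> step gives (0,2)='.' but target has '#' -> reject
  (1,3)=# (2,2)=# (3,1)=# (4,2)=# -> step gives (0,2)='.' but target has '#' -> reject
Unique solution: (1,3)=dead, (2,2)=live, (3,1)=dead, (4,2)=live.
Check: live-neighbor counts of every cell in the completed generation 0:
1131
2443
1333
1444
2543
1333
Applying B3/S23 to generation 0 with these counts gives:
..#.
...#
.###
....
...#
.###
which matches the target exactly.

Answer: .#.#
..#.
.##.
..#.
..##
###.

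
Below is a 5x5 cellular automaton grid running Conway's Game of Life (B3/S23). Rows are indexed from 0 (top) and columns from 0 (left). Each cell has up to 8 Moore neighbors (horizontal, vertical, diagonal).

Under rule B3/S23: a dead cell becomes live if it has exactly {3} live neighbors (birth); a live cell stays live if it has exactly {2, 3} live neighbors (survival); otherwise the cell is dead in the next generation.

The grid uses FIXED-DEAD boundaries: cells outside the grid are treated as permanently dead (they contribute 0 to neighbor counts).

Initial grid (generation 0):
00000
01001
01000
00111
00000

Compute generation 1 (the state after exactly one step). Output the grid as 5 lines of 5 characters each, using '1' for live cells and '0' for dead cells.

Answer: 00000
00000
01001
00110
00010

Derivation:
Simulating step by step:
Generation 0 (given above): 6 live cells
Generation 1: 5 live cells
(generation 1 grid is the final answer)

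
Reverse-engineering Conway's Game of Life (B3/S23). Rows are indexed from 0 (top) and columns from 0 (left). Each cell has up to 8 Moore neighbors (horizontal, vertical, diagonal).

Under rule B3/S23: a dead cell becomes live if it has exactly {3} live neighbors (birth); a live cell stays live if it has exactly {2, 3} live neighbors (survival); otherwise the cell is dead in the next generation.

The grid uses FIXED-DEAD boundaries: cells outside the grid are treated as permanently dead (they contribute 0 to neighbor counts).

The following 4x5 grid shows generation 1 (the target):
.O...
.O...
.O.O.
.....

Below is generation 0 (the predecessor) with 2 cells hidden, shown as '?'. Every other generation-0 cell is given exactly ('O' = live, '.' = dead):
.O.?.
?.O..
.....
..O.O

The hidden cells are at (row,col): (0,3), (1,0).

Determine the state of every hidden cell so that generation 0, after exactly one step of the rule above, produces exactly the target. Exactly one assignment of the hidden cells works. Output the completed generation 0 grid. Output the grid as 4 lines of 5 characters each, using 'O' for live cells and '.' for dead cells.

Answer: .O...
O.O..
.....
..O.O

Derivation:
Hidden generation-0 cells (in order): (0,3), (1,0).
A hidden cell only influences target cells in its own 3x3 neighborhood. Try each of the 2^2 = 4 assignments, step the completed generation 0 forward once under B3/S23, and compare with the target:
  (0,3)=. (1,0)=. -> step gives (0,1)='.' but target has 'O' -> reject
  (0,3)=. (1,0)=O -> step reproduces the target at every cell -> ACCEPT
  (0,3)=O (1,0)=. -> step gives (0,1)='.' but target has 'O' -> reject
  (0,3)=O (1,0)=O -> step gives (0,2)='O' but target has '.' -> reject
Unique solution: (0,3)=dead, (1,0)=live.
Check: live-neighbor counts of every cell in the completed generation 0:
22210
13110
13231
01020
Applying B3/S23 to generation 0 with these counts gives:
.O...
.O...
.O.O.
.....
which matches the target exactly.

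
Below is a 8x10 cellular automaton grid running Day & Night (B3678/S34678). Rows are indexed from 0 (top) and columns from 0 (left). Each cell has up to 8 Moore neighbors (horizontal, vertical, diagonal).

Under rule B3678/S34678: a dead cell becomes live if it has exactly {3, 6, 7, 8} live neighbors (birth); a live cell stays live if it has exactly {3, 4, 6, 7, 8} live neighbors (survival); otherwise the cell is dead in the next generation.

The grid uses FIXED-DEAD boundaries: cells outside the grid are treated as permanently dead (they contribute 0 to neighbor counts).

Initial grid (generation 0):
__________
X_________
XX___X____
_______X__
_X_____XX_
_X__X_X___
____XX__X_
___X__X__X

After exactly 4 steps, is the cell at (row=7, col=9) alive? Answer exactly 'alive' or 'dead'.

Answer: dead

Derivation:
Simulating step by step:
Generation 0 (given above): 17 live cells
Generation 1: 15 live cells
__________
_X________
__________
XX____X_X_
______XX__
________X_
___XXXXX__
____XX____
Generation 2: 11 live cells
__________
__________
XX________
__________
_______XX_
____X_____
____XXX___
___XXX____
Generation 3: 5 live cells
__________
__________
__________
__________
__________
______XX__
__________
____XXX___
Generation 4: 1 live cells
__________
__________
__________
__________
__________
__________
_______X__
__________

Cell (7,9) at generation 4: 0 -> dead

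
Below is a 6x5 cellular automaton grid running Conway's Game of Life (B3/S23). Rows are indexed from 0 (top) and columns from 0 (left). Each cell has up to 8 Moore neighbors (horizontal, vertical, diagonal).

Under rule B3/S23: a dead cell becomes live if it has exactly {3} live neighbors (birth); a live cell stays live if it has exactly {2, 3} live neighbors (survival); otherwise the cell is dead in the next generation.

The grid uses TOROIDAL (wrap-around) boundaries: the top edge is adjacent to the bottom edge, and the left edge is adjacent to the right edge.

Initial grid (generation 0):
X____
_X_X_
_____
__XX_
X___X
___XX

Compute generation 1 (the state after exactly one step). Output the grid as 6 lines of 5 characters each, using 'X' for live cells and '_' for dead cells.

Simulating step by step:
Generation 0 (given above): 9 live cells
Generation 1: 9 live cells
(generation 1 grid is the final answer)

Answer: X_XX_
_____
___X_
___XX
X_X__
___X_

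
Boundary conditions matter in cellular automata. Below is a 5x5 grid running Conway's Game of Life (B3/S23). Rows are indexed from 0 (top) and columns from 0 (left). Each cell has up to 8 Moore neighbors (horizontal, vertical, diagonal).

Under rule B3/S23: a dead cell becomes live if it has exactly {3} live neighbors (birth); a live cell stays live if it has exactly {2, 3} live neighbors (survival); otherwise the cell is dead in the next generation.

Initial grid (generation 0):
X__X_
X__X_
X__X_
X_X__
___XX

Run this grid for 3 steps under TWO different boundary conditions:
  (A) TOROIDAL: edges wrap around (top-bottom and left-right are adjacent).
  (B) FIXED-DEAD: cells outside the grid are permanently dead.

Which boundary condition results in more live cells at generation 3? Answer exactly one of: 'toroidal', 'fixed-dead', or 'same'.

Answer: fixed-dead

Derivation:
Under TOROIDAL boundary, generation 3:
_____
_____
_____
_____
_____
Population = 0

Under FIXED-DEAD boundary, generation 3:
_XXX_
X_XX_
XX___
_XXX_
__XX_
Population = 13

Comparison: toroidal=0, fixed-dead=13 -> fixed-dead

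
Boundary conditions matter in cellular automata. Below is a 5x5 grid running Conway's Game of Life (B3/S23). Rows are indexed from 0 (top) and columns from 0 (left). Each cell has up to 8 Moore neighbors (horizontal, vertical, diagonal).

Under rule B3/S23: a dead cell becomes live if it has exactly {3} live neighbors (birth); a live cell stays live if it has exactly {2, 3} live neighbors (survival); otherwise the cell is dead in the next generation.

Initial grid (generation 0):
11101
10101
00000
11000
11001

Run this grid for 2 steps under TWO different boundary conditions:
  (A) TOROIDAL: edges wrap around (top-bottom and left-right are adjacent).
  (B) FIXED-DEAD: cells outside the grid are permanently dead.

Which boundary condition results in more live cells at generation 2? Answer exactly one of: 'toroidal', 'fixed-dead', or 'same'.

Under TOROIDAL boundary, generation 2:
00100
00000
00001
10011
00110
Population = 7

Under FIXED-DEAD boundary, generation 2:
00000
10000
10000
00000
11000
Population = 4

Comparison: toroidal=7, fixed-dead=4 -> toroidal

Answer: toroidal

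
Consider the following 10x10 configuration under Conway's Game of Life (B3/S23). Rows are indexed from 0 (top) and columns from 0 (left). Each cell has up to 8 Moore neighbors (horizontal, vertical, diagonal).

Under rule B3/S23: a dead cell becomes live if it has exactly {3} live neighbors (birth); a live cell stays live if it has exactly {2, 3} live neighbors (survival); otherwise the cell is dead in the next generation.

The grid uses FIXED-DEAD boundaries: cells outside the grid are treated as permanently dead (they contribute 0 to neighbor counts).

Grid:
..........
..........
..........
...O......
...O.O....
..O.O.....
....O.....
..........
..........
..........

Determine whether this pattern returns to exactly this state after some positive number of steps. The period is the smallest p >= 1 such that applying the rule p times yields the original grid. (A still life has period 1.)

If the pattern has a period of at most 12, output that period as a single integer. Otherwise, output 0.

Answer: 2

Derivation:
Simulating and comparing each generation to the original:
Gen 0 (original, given above): 6 live cells
Gen 1: 6 live cells, differs from original
Gen 2: 6 live cells, MATCHES original -> period = 2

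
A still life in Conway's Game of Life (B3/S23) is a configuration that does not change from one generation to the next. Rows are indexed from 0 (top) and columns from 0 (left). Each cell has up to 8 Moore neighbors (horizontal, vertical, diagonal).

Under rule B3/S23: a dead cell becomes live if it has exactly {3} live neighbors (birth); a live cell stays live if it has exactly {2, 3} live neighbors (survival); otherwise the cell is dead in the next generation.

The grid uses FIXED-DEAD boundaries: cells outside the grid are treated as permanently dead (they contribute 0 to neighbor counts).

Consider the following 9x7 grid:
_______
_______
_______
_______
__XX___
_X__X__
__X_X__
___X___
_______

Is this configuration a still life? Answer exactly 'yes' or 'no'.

Compute generation 1 and compare to generation 0 (given above):
Generation 1:
_______
_______
_______
_______
__XX___
_X__X__
__X_X__
___X___
_______
The grids are IDENTICAL -> still life.

Answer: yes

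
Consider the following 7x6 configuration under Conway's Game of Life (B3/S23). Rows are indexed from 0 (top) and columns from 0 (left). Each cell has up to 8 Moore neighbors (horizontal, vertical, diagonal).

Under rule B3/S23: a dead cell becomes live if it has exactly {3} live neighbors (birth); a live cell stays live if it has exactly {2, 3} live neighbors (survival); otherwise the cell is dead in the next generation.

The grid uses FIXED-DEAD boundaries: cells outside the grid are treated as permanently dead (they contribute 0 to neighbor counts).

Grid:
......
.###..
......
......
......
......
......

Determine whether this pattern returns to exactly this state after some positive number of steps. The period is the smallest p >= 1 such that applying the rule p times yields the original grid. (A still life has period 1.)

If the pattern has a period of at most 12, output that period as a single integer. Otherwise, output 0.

Simulating and comparing each generation to the original:
Gen 0 (original, given above): 3 live cells
Gen 1: 3 live cells, differs from original
Gen 2: 3 live cells, MATCHES original -> period = 2

Answer: 2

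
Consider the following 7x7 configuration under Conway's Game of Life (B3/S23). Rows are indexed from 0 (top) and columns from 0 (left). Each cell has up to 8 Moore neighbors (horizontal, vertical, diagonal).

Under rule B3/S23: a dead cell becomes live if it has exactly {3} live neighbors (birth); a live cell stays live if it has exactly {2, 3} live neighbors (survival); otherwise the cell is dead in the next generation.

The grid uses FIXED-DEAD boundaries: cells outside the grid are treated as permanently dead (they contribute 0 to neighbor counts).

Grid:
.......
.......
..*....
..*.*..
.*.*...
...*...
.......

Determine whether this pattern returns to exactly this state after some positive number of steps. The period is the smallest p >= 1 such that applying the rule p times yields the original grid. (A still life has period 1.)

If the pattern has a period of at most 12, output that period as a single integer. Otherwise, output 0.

Answer: 2

Derivation:
Simulating and comparing each generation to the original:
Gen 0 (original, given above): 6 live cells
Gen 1: 6 live cells, differs from original
Gen 2: 6 live cells, MATCHES original -> period = 2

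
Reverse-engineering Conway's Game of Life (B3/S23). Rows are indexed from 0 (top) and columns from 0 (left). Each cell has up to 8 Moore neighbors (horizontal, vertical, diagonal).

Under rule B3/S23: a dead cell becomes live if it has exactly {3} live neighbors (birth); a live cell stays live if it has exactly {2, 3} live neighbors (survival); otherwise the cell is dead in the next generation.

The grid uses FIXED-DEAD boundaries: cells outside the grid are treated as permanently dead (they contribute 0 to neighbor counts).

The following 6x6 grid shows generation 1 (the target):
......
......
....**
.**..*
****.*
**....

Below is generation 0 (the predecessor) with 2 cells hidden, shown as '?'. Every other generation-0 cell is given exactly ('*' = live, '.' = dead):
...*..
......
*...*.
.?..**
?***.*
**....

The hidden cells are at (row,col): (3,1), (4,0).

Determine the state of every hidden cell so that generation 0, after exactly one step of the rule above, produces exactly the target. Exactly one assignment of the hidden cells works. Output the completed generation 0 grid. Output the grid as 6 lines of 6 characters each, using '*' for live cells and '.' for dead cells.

Hidden generation-0 cells (in order): (3,1), (4,0).
A hidden cell only influences target cells in its own 3x3 neighborhood. Try each of the 2^2 = 4 assignments, step the completed generation 0 forward once under B3/S23, and compare with the target:
  (3,1)=. (4,0)=. -> step reproduces the target at every cell -> ACCEPT
  (3,1)=. (4,0)=* -> step gives (3,0)='*' but target has '.' -> reject
  (3,1)=* (4,0)=. -> step gives (3,0)='*' but target has '.' -> reject
  (3,1)=* (4,0)=* -> step gives (3,1)='.' but target has '*' -> reject
Unique solution: (3,1)=dead, (4,0)=dead.
Check: live-neighbor counts of every cell in the completed generation 0:
001010
111221
010223
233443
333242
234221
Applying B3/S23 to generation 0 with these counts gives:
......
......
....**
.**..*
****.*
**....
which matches the target exactly.

Answer: ...*..
......
*...*.
....**
.***.*
**....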